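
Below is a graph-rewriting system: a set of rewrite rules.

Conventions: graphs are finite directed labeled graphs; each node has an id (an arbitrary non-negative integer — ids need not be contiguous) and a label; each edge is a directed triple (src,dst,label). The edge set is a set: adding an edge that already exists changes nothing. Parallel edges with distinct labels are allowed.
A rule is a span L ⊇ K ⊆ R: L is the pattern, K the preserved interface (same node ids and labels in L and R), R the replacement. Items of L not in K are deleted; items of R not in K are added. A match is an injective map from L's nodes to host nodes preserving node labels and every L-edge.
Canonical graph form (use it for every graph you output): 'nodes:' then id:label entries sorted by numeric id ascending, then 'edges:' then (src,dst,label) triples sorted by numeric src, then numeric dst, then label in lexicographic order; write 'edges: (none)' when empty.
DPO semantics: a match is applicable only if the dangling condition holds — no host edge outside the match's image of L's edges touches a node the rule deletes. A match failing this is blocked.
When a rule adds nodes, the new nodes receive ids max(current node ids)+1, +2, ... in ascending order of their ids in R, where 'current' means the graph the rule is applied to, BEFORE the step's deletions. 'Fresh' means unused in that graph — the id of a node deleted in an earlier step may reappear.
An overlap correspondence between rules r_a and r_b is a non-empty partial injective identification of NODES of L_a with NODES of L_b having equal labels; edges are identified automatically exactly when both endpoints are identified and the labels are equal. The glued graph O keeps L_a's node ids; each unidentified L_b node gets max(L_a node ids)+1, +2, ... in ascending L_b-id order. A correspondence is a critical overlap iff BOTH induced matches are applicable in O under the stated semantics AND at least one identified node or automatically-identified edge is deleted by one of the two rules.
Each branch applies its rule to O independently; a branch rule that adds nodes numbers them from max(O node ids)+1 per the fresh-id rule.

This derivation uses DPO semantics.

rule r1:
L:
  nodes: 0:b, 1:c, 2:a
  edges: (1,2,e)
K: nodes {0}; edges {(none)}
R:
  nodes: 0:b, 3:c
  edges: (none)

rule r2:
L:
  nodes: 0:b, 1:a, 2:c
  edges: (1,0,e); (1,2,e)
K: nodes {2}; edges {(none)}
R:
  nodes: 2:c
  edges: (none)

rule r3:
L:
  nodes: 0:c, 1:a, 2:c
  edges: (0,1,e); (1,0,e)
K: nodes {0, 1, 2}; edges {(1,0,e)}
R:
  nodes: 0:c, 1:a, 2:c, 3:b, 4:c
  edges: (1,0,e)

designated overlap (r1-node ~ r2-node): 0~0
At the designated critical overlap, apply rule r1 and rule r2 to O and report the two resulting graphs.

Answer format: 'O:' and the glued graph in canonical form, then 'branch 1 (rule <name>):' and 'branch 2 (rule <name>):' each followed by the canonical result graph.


O:
nodes: 0:b, 1:c, 2:a, 3:a, 4:c
edges: (1,2,e); (3,0,e); (3,4,e)
branch 1 (rule r1):
nodes: 0:b, 3:a, 4:c, 5:c
edges: (3,0,e); (3,4,e)
branch 2 (rule r2):
nodes: 1:c, 2:a, 4:c
edges: (1,2,e)


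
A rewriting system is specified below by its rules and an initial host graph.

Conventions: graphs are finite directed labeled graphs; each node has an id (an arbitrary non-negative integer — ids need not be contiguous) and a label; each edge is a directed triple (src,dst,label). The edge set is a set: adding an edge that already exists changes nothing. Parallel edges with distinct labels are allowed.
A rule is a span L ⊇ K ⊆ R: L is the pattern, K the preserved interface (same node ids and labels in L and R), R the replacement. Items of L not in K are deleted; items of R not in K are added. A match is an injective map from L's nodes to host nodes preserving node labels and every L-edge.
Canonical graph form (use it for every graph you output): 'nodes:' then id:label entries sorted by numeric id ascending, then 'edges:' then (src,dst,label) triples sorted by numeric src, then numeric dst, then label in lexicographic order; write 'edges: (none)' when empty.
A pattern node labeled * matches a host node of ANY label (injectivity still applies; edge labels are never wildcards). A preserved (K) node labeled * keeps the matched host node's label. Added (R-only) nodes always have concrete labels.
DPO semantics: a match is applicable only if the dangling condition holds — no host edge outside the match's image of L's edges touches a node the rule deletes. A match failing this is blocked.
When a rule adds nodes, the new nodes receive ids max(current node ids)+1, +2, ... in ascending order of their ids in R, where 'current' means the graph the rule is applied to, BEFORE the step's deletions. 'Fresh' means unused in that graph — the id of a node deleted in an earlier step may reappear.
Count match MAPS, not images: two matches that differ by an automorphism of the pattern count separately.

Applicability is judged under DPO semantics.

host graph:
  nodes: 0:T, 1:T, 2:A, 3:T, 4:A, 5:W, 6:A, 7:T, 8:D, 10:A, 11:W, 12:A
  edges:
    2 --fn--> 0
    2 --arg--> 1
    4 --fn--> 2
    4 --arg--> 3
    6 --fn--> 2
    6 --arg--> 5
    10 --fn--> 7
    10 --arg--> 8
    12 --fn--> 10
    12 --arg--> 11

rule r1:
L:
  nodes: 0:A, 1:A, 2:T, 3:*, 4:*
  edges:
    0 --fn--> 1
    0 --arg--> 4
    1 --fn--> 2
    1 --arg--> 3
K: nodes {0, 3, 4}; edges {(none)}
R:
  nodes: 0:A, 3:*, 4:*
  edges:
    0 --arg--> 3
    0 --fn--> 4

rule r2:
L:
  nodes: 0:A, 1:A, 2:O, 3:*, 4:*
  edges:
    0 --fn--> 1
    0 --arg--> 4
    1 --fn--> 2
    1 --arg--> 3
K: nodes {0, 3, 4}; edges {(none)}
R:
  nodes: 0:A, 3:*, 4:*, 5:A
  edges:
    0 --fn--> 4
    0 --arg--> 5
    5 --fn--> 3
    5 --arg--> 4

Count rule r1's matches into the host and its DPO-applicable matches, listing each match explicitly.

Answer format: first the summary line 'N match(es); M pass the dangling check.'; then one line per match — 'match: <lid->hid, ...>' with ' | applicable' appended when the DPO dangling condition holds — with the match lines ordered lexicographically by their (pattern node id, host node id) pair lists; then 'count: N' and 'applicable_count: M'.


3 match(es); 1 pass the dangling check.
match: 0->4, 1->2, 2->0, 3->1, 4->3
match: 0->6, 1->2, 2->0, 3->1, 4->5
match: 0->12, 1->10, 2->7, 3->8, 4->11 | applicable
count: 3
applicable_count: 1


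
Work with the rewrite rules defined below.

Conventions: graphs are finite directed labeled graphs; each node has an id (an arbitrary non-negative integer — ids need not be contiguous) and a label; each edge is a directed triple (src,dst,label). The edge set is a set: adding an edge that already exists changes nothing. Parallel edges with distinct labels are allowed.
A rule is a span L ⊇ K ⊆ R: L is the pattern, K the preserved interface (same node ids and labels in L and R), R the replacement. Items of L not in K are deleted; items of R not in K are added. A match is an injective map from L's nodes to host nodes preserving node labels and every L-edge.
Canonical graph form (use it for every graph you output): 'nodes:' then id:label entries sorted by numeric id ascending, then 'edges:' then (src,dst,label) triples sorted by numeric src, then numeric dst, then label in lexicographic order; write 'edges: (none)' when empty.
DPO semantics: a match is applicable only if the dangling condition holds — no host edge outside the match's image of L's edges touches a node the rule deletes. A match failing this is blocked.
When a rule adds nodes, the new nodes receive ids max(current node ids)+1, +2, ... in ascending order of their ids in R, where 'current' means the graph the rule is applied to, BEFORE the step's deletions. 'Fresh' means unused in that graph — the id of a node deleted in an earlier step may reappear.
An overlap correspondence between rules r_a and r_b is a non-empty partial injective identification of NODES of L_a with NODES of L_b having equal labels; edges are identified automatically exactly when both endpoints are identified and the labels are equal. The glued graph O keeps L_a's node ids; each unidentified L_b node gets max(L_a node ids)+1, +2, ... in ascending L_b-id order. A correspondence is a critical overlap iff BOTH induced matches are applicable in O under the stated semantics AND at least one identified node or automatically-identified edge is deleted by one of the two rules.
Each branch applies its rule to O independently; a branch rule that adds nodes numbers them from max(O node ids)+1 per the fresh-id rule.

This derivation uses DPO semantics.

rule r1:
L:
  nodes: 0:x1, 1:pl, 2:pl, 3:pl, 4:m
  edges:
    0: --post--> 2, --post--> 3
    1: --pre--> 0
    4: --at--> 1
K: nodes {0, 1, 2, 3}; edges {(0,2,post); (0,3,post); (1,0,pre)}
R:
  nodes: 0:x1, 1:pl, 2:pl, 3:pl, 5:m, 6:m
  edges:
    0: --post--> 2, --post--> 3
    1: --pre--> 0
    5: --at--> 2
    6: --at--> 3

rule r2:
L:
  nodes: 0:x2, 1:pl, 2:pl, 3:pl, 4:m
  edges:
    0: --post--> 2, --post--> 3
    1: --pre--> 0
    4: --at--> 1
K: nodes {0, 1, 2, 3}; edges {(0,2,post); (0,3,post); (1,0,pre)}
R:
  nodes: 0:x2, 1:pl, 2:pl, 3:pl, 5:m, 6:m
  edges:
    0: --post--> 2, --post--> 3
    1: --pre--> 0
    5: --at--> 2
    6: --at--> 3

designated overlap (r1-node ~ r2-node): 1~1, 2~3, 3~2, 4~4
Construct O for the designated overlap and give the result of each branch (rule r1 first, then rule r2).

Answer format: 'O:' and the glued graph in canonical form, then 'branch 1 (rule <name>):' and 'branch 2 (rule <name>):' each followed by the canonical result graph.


O:
nodes: 0:x1, 1:pl, 2:pl, 3:pl, 4:m, 5:x2
edges: (0,2,post); (0,3,post); (1,0,pre); (1,5,pre); (4,1,at); (5,2,post); (5,3,post)
branch 1 (rule r1):
nodes: 0:x1, 1:pl, 2:pl, 3:pl, 5:x2, 6:m, 7:m
edges: (0,2,post); (0,3,post); (1,0,pre); (1,5,pre); (5,2,post); (5,3,post); (6,2,at); (7,3,at)
branch 2 (rule r2):
nodes: 0:x1, 1:pl, 2:pl, 3:pl, 5:x2, 6:m, 7:m
edges: (0,2,post); (0,3,post); (1,0,pre); (1,5,pre); (5,2,post); (5,3,post); (6,3,at); (7,2,at)


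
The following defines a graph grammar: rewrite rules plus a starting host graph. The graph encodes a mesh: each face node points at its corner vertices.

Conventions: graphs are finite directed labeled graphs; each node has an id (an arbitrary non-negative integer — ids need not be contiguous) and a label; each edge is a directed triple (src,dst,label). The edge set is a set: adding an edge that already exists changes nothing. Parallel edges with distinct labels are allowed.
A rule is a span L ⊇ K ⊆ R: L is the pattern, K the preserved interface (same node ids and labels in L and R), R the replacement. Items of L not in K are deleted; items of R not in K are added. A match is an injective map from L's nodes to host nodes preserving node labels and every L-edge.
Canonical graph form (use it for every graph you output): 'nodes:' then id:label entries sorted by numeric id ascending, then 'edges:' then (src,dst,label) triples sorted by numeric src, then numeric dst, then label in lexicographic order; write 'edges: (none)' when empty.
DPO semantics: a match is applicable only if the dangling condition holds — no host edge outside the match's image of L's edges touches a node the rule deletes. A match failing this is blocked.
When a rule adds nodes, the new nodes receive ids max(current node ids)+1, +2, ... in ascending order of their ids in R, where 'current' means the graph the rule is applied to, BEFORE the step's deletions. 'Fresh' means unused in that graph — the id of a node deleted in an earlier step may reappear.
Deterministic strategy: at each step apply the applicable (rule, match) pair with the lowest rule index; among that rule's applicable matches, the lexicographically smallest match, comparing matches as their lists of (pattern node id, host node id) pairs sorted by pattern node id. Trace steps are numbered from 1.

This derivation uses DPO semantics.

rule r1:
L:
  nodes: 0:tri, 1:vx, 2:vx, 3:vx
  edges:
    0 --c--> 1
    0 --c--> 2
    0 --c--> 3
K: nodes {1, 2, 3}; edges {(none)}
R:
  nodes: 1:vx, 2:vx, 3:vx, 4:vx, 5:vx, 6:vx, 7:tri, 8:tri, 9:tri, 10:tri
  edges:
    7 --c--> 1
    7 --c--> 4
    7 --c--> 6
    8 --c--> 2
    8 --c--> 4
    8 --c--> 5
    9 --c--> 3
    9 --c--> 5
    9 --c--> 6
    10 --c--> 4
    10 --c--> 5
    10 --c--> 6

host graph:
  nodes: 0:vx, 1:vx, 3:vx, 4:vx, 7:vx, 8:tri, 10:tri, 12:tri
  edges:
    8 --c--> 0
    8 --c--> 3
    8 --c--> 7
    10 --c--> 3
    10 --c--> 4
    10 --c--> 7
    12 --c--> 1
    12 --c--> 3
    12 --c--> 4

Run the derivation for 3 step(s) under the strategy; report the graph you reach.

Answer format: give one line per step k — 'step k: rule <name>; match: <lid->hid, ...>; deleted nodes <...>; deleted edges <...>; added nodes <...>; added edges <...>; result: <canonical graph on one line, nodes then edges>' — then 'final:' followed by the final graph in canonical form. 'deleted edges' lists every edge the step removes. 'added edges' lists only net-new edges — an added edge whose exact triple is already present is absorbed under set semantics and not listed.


step 1: rule r1; match: 0->8, 1->0, 2->3, 3->7; deleted nodes 8; deleted edges (8,0,c); (8,3,c); (8,7,c); added nodes 13, 14, 15, 16, 17, 18, 19; added edges (16,0,c); (16,13,c); (16,15,c); (17,3,c); (17,13,c); (17,14,c); (18,7,c); (18,14,c); (18,15,c); (19,13,c); (19,14,c); (19,15,c); result: nodes: 0:vx, 1:vx, 3:vx, 4:vx, 7:vx, 10:tri, 12:tri, 13:vx, 14:vx, 15:vx, 16:tri, 17:tri, 18:tri, 19:tri edges: (10,3,c); (10,4,c); (10,7,c); (12,1,c); (12,3,c); (12,4,c); (16,0,c); (16,13,c); (16,15,c); (17,3,c); (17,13,c); (17,14,c); (18,7,c); (18,14,c); (18,15,c); (19,13,c); (19,14,c); (19,15,c)
step 2: rule r1; match: 0->10, 1->3, 2->4, 3->7; deleted nodes 10; deleted edges (10,3,c); (10,4,c); (10,7,c); added nodes 20, 21, 22, 23, 24, 25, 26; added edges (23,3,c); (23,20,c); (23,22,c); (24,4,c); (24,20,c); (24,21,c); (25,7,c); (25,21,c); (25,22,c); (26,20,c); (26,21,c); (26,22,c); result: nodes: 0:vx, 1:vx, 3:vx, 4:vx, 7:vx, 12:tri, 13:vx, 14:vx, 15:vx, 16:tri, 17:tri, 18:tri, 19:tri, 20:vx, 21:vx, 22:vx, 23:tri, 24:tri, 25:tri, 26:tri edges: (12,1,c); (12,3,c); (12,4,c); (16,0,c); (16,13,c); (16,15,c); (17,3,c); (17,13,c); (17,14,c); (18,7,c); (18,14,c); (18,15,c); (19,13,c); (19,14,c); (19,15,c); (23,3,c); (23,20,c); (23,22,c); (24,4,c); (24,20,c); (24,21,c); (25,7,c); (25,21,c); (25,22,c); (26,20,c); (26,21,c); (26,22,c)
step 3: rule r1; match: 0->12, 1->1, 2->3, 3->4; deleted nodes 12; deleted edges (12,1,c); (12,3,c); (12,4,c); added nodes 27, 28, 29, 30, 31, 32, 33; added edges (30,1,c); (30,27,c); (30,29,c); (31,3,c); (31,27,c); (31,28,c); (32,4,c); (32,28,c); (32,29,c); (33,27,c); (33,28,c); (33,29,c); result: nodes: 0:vx, 1:vx, 3:vx, 4:vx, 7:vx, 13:vx, 14:vx, 15:vx, 16:tri, 17:tri, 18:tri, 19:tri, 20:vx, 21:vx, 22:vx, 23:tri, 24:tri, 25:tri, 26:tri, 27:vx, 28:vx, 29:vx, 30:tri, 31:tri, 32:tri, 33:tri edges: (16,0,c); (16,13,c); (16,15,c); (17,3,c); (17,13,c); (17,14,c); (18,7,c); (18,14,c); (18,15,c); (19,13,c); (19,14,c); (19,15,c); (23,3,c); (23,20,c); (23,22,c); (24,4,c); (24,20,c); (24,21,c); (25,7,c); (25,21,c); (25,22,c); (26,20,c); (26,21,c); (26,22,c); (30,1,c); (30,27,c); (30,29,c); (31,3,c); (31,27,c); (31,28,c); (32,4,c); (32,28,c); (32,29,c); (33,27,c); (33,28,c); (33,29,c)
final:
nodes: 0:vx, 1:vx, 3:vx, 4:vx, 7:vx, 13:vx, 14:vx, 15:vx, 16:tri, 17:tri, 18:tri, 19:tri, 20:vx, 21:vx, 22:vx, 23:tri, 24:tri, 25:tri, 26:tri, 27:vx, 28:vx, 29:vx, 30:tri, 31:tri, 32:tri, 33:tri
edges: (16,0,c); (16,13,c); (16,15,c); (17,3,c); (17,13,c); (17,14,c); (18,7,c); (18,14,c); (18,15,c); (19,13,c); (19,14,c); (19,15,c); (23,3,c); (23,20,c); (23,22,c); (24,4,c); (24,20,c); (24,21,c); (25,7,c); (25,21,c); (25,22,c); (26,20,c); (26,21,c); (26,22,c); (30,1,c); (30,27,c); (30,29,c); (31,3,c); (31,27,c); (31,28,c); (32,4,c); (32,28,c); (32,29,c); (33,27,c); (33,28,c); (33,29,c)


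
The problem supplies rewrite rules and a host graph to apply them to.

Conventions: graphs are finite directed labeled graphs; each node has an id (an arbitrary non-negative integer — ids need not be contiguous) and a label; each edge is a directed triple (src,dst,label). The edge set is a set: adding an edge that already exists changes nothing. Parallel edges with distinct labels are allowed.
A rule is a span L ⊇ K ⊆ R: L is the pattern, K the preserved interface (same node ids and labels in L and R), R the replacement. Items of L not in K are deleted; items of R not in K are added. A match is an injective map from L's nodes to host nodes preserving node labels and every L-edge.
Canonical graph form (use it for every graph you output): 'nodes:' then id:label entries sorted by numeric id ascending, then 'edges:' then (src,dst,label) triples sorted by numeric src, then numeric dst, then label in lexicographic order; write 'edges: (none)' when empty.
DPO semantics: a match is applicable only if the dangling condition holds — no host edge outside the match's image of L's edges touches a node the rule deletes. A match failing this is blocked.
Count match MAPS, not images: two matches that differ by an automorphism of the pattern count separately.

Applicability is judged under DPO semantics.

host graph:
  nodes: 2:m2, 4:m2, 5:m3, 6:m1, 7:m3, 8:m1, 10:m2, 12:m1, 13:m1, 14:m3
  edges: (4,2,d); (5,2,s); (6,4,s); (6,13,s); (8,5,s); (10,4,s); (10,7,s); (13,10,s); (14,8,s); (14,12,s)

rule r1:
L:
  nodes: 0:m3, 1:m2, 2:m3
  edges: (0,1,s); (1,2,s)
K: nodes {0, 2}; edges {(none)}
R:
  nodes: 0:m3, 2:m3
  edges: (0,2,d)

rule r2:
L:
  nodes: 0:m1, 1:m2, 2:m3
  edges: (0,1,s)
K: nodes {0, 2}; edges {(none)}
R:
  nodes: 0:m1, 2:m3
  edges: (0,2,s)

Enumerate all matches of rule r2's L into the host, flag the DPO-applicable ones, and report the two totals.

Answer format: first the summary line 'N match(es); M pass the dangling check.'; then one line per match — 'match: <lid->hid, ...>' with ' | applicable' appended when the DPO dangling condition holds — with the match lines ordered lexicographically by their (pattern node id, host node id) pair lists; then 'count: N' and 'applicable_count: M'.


6 match(es); 0 pass the dangling check.
match: 0->6, 1->4, 2->5
match: 0->6, 1->4, 2->7
match: 0->6, 1->4, 2->14
match: 0->13, 1->10, 2->5
match: 0->13, 1->10, 2->7
match: 0->13, 1->10, 2->14
count: 6
applicable_count: 0


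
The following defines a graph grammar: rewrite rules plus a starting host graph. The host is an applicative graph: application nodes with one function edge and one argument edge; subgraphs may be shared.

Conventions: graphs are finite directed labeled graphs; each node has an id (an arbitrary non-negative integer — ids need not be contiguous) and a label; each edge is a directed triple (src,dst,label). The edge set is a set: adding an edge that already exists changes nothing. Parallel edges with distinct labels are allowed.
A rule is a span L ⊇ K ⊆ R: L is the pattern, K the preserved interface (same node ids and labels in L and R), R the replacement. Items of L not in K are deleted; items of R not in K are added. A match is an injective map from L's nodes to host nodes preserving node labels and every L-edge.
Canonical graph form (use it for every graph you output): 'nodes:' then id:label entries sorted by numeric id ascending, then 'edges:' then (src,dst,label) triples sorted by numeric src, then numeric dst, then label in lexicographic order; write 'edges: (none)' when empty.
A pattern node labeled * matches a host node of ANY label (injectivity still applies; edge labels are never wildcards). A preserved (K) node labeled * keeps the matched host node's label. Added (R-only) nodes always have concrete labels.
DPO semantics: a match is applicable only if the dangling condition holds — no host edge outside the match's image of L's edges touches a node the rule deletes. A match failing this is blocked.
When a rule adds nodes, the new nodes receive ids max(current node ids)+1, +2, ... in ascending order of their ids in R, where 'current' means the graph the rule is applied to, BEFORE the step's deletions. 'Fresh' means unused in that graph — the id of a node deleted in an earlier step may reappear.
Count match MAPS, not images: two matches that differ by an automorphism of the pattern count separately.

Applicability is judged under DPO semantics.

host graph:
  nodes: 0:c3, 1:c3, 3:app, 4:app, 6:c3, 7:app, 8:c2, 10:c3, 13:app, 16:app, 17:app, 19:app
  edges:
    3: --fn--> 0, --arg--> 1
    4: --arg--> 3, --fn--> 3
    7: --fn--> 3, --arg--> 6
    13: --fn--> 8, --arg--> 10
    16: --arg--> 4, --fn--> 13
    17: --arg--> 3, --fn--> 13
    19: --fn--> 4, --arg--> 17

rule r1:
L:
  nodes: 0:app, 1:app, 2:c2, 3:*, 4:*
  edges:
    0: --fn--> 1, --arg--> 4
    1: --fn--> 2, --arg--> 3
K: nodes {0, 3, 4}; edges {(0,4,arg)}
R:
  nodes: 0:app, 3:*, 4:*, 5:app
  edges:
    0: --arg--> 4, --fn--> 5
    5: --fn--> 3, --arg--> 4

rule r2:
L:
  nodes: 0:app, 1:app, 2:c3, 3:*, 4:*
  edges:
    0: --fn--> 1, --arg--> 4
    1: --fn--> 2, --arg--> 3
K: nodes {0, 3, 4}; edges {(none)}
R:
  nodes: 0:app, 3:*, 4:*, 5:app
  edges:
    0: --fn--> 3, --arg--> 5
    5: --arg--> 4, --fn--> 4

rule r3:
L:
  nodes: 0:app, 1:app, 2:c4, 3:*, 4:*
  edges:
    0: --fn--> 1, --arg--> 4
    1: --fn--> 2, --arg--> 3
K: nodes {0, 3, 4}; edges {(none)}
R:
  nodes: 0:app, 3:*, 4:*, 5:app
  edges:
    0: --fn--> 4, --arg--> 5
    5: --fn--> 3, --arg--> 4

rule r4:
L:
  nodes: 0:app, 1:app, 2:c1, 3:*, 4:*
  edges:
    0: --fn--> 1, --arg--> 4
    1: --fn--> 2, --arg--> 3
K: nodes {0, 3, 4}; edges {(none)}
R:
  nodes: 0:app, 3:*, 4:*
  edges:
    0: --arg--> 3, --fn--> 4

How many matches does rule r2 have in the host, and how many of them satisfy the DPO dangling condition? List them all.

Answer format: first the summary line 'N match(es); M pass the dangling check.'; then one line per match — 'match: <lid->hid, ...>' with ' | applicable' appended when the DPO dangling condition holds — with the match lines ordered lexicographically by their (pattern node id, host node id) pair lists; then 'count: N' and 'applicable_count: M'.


1 match(es); 0 pass the dangling check.
match: 0->7, 1->3, 2->0, 3->1, 4->6
count: 1
applicable_count: 0


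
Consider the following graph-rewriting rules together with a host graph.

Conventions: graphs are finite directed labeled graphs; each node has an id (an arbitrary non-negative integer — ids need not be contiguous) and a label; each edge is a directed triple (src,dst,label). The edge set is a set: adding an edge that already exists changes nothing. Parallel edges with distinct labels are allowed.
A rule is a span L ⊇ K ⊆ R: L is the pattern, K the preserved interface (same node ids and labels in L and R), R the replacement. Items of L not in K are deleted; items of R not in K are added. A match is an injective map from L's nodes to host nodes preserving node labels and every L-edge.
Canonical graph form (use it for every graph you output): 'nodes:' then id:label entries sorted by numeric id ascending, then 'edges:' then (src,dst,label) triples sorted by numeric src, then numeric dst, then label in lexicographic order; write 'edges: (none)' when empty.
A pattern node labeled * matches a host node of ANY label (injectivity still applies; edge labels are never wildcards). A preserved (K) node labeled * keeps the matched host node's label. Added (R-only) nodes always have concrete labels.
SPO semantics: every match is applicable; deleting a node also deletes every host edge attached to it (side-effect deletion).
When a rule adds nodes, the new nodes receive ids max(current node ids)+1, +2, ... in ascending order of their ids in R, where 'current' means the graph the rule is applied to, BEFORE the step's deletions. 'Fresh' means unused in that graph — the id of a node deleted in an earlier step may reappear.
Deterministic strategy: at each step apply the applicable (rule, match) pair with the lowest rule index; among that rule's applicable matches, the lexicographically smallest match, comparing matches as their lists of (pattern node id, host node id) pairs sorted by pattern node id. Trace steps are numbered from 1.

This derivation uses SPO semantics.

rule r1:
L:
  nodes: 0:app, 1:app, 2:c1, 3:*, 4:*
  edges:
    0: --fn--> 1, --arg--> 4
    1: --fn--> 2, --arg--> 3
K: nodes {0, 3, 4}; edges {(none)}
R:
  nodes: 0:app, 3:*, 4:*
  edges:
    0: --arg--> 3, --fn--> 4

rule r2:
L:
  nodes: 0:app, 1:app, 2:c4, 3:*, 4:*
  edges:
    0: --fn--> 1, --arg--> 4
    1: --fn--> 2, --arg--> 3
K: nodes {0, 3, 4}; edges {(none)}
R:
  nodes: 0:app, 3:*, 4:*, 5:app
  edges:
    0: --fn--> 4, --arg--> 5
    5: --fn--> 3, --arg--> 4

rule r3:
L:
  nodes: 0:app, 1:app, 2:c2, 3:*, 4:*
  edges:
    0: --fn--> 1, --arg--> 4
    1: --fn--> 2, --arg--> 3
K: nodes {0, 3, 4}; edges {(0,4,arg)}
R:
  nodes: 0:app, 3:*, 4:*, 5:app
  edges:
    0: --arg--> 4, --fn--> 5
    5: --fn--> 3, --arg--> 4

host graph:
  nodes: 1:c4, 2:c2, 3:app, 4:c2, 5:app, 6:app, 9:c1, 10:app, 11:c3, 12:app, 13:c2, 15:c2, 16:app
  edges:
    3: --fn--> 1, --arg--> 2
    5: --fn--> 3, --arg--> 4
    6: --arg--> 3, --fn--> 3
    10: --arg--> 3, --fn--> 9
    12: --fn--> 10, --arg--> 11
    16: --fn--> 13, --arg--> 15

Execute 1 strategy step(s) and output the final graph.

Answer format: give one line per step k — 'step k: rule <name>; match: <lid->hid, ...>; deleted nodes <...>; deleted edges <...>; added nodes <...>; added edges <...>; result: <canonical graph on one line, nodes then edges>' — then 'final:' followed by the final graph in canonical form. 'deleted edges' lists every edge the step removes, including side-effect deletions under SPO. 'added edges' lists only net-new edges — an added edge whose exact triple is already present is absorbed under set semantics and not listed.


step 1: rule r1; match: 0->12, 1->10, 2->9, 3->3, 4->11; deleted nodes 9, 10; deleted edges (10,3,arg); (10,9,fn); (12,10,fn); (12,11,arg); added nodes (none); added edges (12,3,arg); (12,11,fn); result: nodes: 1:c4, 2:c2, 3:app, 4:c2, 5:app, 6:app, 11:c3, 12:app, 13:c2, 15:c2, 16:app edges: (3,1,fn); (3,2,arg); (5,3,fn); (5,4,arg); (6,3,arg); (6,3,fn); (12,3,arg); (12,11,fn); (16,13,fn); (16,15,arg)
final:
nodes: 1:c4, 2:c2, 3:app, 4:c2, 5:app, 6:app, 11:c3, 12:app, 13:c2, 15:c2, 16:app
edges: (3,1,fn); (3,2,arg); (5,3,fn); (5,4,arg); (6,3,arg); (6,3,fn); (12,3,arg); (12,11,fn); (16,13,fn); (16,15,arg)


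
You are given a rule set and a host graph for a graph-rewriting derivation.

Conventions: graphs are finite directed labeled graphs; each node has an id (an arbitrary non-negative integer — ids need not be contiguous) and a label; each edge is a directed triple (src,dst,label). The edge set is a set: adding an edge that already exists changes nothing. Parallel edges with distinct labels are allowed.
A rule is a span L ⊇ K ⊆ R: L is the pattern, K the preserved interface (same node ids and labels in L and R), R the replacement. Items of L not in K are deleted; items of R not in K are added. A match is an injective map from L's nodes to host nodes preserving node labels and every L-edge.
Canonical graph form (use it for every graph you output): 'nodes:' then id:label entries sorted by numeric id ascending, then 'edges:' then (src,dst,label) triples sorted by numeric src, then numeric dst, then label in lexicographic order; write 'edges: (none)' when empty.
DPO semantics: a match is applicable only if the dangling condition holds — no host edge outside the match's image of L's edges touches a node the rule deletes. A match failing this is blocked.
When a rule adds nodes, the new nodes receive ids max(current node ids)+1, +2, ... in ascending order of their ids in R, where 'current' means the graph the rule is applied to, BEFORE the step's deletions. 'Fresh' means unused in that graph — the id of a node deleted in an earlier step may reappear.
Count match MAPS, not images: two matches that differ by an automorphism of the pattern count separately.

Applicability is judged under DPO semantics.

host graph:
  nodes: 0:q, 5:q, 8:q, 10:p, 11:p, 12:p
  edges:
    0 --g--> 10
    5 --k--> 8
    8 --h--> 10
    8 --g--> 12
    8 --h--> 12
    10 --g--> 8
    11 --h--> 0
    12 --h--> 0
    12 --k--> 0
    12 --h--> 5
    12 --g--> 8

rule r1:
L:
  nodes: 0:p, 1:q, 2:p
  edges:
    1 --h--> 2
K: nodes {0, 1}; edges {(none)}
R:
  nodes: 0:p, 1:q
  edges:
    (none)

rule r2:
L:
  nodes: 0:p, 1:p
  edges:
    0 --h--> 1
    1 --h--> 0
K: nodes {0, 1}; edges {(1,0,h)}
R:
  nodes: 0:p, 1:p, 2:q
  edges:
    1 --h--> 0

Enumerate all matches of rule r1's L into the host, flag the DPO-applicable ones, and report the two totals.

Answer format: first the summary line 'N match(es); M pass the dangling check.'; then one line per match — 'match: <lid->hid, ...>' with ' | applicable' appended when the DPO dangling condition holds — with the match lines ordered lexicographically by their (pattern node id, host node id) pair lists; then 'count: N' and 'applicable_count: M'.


4 match(es); 0 pass the dangling check.
match: 0->10, 1->8, 2->12
match: 0->11, 1->8, 2->10
match: 0->11, 1->8, 2->12
match: 0->12, 1->8, 2->10
count: 4
applicable_count: 0


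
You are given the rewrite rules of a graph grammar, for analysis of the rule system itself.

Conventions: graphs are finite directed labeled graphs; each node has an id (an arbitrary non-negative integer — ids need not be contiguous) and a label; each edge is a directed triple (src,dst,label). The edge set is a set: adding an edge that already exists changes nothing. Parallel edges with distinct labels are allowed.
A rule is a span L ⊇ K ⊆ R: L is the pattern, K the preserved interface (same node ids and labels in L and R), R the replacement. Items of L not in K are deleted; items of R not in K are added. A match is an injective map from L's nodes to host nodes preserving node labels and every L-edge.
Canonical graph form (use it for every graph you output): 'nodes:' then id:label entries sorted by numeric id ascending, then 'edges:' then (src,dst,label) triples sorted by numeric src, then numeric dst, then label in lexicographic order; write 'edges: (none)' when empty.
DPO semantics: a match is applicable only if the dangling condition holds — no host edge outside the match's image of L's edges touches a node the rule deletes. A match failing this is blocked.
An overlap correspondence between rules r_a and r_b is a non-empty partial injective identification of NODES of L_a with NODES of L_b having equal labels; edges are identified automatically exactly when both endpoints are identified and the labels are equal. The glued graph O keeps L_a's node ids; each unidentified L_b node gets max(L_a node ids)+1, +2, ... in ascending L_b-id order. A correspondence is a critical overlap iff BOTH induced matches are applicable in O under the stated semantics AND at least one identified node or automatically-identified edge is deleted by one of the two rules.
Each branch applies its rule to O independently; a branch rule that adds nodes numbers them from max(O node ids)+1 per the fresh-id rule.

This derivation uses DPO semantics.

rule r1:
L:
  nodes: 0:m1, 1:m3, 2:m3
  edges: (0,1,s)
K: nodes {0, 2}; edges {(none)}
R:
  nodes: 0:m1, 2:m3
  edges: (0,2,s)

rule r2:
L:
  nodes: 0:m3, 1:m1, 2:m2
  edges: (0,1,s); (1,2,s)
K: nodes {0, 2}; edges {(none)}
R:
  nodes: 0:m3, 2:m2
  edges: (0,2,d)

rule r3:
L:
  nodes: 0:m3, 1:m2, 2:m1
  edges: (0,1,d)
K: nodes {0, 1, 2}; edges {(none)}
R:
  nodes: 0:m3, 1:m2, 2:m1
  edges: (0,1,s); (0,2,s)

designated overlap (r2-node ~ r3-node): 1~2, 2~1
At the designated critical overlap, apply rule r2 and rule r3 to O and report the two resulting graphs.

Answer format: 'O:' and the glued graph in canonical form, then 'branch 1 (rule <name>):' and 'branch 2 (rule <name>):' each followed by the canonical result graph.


O:
nodes: 0:m3, 1:m1, 2:m2, 3:m3
edges: (0,1,s); (1,2,s); (3,2,d)
branch 1 (rule r2):
nodes: 0:m3, 2:m2, 3:m3
edges: (0,2,d); (3,2,d)
branch 2 (rule r3):
nodes: 0:m3, 1:m1, 2:m2, 3:m3
edges: (0,1,s); (1,2,s); (3,1,s); (3,2,s)


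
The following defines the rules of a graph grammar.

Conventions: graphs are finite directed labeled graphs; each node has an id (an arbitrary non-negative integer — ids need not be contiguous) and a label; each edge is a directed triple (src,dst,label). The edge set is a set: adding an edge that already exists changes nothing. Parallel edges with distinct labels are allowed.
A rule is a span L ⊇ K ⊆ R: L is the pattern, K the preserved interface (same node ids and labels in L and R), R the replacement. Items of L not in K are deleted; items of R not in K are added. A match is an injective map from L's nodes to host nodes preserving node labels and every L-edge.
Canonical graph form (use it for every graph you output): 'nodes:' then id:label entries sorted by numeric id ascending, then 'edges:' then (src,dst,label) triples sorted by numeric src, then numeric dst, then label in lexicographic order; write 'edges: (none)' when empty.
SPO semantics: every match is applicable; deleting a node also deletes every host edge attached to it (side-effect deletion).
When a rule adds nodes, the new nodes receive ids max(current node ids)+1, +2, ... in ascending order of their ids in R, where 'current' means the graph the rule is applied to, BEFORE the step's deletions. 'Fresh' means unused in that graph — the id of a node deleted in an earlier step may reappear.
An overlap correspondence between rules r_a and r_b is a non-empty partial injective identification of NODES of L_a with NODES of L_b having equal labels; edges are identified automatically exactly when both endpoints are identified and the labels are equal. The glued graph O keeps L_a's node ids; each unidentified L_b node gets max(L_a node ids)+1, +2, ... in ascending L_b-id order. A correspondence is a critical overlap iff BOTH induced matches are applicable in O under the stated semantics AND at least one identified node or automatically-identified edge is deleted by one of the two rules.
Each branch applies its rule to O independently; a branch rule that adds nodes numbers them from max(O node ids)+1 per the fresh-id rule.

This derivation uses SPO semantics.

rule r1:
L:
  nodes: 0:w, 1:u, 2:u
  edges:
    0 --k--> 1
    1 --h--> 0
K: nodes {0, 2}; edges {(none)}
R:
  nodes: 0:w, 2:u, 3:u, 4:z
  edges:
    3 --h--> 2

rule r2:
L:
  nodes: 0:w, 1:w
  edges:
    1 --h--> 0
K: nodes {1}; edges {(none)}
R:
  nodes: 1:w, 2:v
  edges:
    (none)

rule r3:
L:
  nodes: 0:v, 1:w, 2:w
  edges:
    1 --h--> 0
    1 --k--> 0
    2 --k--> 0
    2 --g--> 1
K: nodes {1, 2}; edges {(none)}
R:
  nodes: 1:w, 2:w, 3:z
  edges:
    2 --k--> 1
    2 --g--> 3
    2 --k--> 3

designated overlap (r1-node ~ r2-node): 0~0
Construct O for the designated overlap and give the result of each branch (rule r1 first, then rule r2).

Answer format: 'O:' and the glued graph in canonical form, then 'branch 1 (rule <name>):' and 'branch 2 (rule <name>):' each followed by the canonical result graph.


O:
nodes: 0:w, 1:u, 2:u, 3:w
edges: (0,1,k); (1,0,h); (3,0,h)
branch 1 (rule r1):
nodes: 0:w, 2:u, 3:w, 4:u, 5:z
edges: (3,0,h); (4,2,h)
branch 2 (rule r2):
nodes: 1:u, 2:u, 3:w, 4:v
edges: (none)


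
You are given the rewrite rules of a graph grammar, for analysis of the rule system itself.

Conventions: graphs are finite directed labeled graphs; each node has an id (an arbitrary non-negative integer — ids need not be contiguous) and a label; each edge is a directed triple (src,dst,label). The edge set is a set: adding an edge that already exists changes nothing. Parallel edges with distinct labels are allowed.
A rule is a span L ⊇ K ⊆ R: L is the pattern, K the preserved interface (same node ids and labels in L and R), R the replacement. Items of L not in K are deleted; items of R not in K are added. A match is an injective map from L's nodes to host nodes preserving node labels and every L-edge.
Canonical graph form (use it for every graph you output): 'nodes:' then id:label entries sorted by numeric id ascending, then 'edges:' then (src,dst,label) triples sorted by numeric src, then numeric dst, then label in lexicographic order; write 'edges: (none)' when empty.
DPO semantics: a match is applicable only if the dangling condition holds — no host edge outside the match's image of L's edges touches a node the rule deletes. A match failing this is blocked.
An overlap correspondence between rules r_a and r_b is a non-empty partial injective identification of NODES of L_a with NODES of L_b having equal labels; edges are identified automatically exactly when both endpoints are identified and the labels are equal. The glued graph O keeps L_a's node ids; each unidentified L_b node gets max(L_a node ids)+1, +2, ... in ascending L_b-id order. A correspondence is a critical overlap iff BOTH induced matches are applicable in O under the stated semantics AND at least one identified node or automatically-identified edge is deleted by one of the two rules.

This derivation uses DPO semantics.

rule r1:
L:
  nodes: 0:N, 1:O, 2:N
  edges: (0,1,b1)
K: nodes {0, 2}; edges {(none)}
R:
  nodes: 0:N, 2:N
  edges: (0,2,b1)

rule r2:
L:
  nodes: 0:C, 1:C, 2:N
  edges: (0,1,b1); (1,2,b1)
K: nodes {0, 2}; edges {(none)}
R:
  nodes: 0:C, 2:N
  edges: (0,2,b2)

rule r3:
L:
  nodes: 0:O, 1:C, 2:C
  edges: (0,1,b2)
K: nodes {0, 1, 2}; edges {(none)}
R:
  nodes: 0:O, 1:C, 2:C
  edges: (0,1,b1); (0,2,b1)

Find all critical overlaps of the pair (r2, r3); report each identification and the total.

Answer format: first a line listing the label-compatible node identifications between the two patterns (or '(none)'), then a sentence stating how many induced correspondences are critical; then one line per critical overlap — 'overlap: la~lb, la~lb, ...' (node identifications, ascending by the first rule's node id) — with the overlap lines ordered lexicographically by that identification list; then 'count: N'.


label-compatible node identifications between L(r2) and L(r3): 0~1, 0~2, 1~1, 1~2
2 of the induced correspondences are critical overlaps of r2 and r3.
overlap: 0~1, 1~2
overlap: 1~2
count: 2


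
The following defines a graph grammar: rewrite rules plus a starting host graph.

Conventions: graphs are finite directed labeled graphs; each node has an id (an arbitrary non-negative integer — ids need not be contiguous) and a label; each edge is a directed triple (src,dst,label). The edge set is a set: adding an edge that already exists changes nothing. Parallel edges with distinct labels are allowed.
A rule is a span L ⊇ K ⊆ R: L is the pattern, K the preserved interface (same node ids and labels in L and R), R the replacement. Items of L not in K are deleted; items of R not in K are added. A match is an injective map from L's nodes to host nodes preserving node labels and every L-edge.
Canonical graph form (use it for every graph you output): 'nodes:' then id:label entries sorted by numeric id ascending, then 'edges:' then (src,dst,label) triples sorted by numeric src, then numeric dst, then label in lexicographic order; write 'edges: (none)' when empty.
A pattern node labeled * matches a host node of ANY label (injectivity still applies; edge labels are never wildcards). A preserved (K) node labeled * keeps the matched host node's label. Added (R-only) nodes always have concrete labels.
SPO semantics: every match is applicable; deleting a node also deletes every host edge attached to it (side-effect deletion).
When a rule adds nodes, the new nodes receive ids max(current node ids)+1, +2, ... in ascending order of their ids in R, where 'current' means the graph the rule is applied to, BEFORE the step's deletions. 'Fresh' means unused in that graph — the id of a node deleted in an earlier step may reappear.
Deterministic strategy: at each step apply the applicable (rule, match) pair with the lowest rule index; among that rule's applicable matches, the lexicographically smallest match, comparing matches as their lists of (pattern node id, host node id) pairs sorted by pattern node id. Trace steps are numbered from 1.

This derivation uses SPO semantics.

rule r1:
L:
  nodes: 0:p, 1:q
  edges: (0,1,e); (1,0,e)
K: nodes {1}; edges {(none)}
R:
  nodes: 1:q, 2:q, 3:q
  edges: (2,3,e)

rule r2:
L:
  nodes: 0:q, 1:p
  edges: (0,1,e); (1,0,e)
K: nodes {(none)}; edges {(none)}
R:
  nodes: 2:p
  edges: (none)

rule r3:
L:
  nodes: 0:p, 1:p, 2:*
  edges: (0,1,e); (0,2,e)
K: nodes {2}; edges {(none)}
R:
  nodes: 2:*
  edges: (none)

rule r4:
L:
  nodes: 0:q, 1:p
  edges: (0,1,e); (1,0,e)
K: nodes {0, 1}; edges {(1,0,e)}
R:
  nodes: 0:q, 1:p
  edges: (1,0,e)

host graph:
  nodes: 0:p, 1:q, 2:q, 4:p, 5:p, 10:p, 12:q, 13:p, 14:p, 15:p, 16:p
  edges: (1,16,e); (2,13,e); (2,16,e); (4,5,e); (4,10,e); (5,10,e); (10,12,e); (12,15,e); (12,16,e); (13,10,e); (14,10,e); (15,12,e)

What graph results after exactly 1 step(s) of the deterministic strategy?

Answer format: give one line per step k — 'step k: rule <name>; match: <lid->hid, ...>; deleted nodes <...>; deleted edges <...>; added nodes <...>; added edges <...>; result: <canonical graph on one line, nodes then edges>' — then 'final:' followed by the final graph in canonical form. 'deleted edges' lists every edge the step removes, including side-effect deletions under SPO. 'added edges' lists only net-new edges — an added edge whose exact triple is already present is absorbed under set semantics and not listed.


step 1: rule r1; match: 0->15, 1->12; deleted nodes 15; deleted edges (12,15,e); (15,12,e); added nodes 17, 18; added edges (17,18,e); result: nodes: 0:p, 1:q, 2:q, 4:p, 5:p, 10:p, 12:q, 13:p, 14:p, 16:p, 17:q, 18:q edges: (1,16,e); (2,13,e); (2,16,e); (4,5,e); (4,10,e); (5,10,e); (10,12,e); (12,16,e); (13,10,e); (14,10,e); (17,18,e)
final:
nodes: 0:p, 1:q, 2:q, 4:p, 5:p, 10:p, 12:q, 13:p, 14:p, 16:p, 17:q, 18:q
edges: (1,16,e); (2,13,e); (2,16,e); (4,5,e); (4,10,e); (5,10,e); (10,12,e); (12,16,e); (13,10,e); (14,10,e); (17,18,e)
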